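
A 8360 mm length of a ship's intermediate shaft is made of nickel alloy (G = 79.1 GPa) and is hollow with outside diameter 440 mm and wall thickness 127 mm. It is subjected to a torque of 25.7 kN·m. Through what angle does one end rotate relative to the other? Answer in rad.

7.63e-4 rad

J = π(d_o⁴ − d_i⁴)/32 = π(0.440⁴ − 0.186⁴)/32 = 3.562×10^-3 m⁴.
θ = T·L/(G·J) = 25700 × 8.36 / (79.1×10⁹ × 3.562×10^-3) = 7.625×10^-4 rad.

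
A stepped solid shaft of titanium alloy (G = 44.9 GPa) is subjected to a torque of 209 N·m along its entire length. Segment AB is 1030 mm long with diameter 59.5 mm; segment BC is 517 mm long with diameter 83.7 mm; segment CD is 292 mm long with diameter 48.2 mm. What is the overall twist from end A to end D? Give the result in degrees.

0.399°

J_AB = π(0.0595)⁴/32 = 1.23×10^-6 m⁴; J_BC = π(0.0837)⁴/32 = 4.82×10^-6 m⁴; J_CD = π(0.0482)⁴/32 = 5.30×10^-7 m⁴.
θ = (T/G)·Σ L_i/J_i = (209.0/44.9×10⁹)·(1.03/1.23×10^-6 + 0.517/4.82×10^-6 + 0.292/5.30×10^-7) = 6.961×10^-3 rad.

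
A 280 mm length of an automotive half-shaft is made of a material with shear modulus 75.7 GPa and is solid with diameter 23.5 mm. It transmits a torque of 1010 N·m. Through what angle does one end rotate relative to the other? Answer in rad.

0.125 rad

J = πd⁴/32 = π(0.0235)⁴/32 = 2.994×10^-8 m⁴.
θ = T·L/(G·J) = 1010 × 0.280 / (75.7×10⁹ × 2.994×10^-8) = 0.1248 rad.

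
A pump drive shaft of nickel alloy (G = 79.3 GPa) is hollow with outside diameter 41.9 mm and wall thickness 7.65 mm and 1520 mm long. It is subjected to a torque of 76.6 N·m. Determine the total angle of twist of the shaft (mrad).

5.79 mrad

J = π(d_o⁴ − d_i⁴)/32 = π(0.0419⁴ − 0.0266⁴)/32 = 2.534×10^-7 m⁴.
θ = T·L/(G·J) = 76.60 × 1.52 / (79.3×10⁹ × 2.534×10^-7) = 5.793×10^-3 rad.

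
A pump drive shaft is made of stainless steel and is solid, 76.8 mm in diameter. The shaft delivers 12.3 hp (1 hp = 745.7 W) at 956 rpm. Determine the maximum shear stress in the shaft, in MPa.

1.03 MPa

ω = 2π·956/60 = 100.1 rad/s, so T = P/ω = 12.3×745.7 / 100.1 = 91.62 N·m.
J = πd⁴/32 = π(0.0768)⁴/32 = 3.415×10^-6 m⁴.
τ_max = T·r/J = 91.62 × 0.0384 / 3.415×10^-6 = 1.030×10^6 Pa.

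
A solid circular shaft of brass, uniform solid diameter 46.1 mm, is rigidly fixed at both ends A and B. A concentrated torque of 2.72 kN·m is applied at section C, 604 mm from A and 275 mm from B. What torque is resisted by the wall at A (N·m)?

851 N·m

With uniform GJ and both ends fixed, compatibility θ_AC = θ_CB gives T_A·a = T_B·b, together with T_A + T_B = T₀.
T_A = T₀·b/(a+b) = 2720·275/879.0 = 851.0 N·m; T_B = 1869 N·m.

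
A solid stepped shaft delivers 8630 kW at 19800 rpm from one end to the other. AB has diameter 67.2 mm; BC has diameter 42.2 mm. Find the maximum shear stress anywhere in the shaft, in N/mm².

ω = 2π·19800/60 = 2073 rad/s, so T = P/ω = 8630×10³ / 2073 = 4162 N·m.
Under the same torque, τ_max = 16T/(πd³) is largest where d is smallest — segment BC (d = 42.2 mm).
τ_max = 16·4162/(π·(0.0422)³) = 2.821×10^8 Pa.

282 N/mm²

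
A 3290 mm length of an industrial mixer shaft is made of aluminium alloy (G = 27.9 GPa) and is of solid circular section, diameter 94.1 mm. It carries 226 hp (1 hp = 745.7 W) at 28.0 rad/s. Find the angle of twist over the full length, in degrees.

5.28°

ω = 28.0 rad/s, so T = P/ω = 226×745.7 / 28.00 = 6019 N·m.
J = πd⁴/32 = π(0.0941)⁴/32 = 7.698×10^-6 m⁴.
θ = T·L/(G·J) = 6019 × 3.29 / (27.9×10⁹ × 7.698×10^-6) = 0.09220 rad.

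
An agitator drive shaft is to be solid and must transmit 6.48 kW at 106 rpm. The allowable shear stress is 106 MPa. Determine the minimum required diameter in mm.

ω = 2π·106/60 = 11.10 rad/s, so T = P/ω = 6.48×10³ / 11.10 = 583.8 N·m.
For a solid shaft τ_max = 16T/(πd³), so d = (16T/(π τ_allow))^(1/3) = (16·583.8/(π·1.06×10^8))^(1/3) = 0.03038 m.

30.4 mm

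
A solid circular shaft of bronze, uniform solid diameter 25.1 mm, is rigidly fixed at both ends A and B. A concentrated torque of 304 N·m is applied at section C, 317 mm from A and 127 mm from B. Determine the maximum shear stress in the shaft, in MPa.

With uniform GJ and both ends fixed, compatibility θ_AC = θ_CB gives T_A·a = T_B·b, together with T_A + T_B = T₀.
T_A = T₀·b/(a+b) = 304.0·127/444.0 = 86.95 N·m; T_B = 217.0 N·m.
τ in each portion: τ_AC = 2.80×10^7 Pa, τ_CB = 6.99×10^7 Pa; maximum is in CB.
τ_max = T_CB·r/J = 217.0·0.0126/3.90×10^-8 = 6.990×10^7 Pa.

69.9 MPa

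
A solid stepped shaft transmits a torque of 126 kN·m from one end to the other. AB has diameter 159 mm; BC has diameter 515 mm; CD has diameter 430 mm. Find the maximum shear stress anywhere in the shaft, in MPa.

Under the same torque, τ_max = 16T/(πd³) is largest where d is smallest — segment AB (d = 159 mm).
τ_max = 16·126000/(π·(0.159)³) = 1.596×10^8 Pa.

160 MPa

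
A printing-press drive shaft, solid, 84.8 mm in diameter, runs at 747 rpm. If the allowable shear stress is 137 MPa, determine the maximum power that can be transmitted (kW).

J = πd⁴/32 = π(0.0848)⁴/32 = 5.077×10^-6 m⁴.
T_max = τ_allow·J/r = 1.37×10^8 × 5.077×10^-6 / 0.0424 = 16400 N·m.
ω = 2π·747/60 = 78.23 rad/s, so P_max = T_max·ω = 1.283×10^6 W.

1280 kW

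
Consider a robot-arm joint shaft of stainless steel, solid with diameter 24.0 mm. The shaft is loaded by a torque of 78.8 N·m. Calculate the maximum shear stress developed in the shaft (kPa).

J = πd⁴/32 = π(0.0240)⁴/32 = 3.257×10^-8 m⁴.
τ_max = T·r/J = 78.80 × 0.0120 / 3.257×10^-8 = 2.903×10^7 Pa.

29000 kPa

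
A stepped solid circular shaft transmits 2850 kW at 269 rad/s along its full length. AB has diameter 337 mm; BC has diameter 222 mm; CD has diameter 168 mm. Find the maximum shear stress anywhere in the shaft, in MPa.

ω = 269 rad/s, so T = P/ω = 2850×10³ / 269.0 = 10590 N·m.
Under the same torque, τ_max = 16T/(πd³) is largest where d is smallest — segment CD (d = 168 mm).
τ_max = 16·10590/(π·(0.168)³) = 1.138×10^7 Pa.

11.4 MPa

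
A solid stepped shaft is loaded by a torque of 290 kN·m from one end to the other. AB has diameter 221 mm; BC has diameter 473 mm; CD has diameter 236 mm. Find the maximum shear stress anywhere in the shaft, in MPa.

Under the same torque, τ_max = 16T/(πd³) is largest where d is smallest — segment AB (d = 221 mm).
τ_max = 16·290000/(π·(0.221)³) = 1.368×10^8 Pa.

137 MPa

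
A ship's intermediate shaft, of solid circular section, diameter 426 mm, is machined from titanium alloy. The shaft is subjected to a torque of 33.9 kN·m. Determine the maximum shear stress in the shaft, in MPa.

J = πd⁴/32 = π(0.426)⁴/32 = 3.233×10^-3 m⁴.
τ_max = T·r/J = 33900 × 0.213 / 3.233×10^-3 = 2.233×10^6 Pa.

2.23 MPa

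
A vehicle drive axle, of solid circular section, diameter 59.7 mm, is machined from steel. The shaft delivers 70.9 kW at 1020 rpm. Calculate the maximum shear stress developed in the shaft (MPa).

ω = 2π·1020/60 = 106.8 rad/s, so T = P/ω = 70.9×10³ / 106.8 = 663.8 N·m.
J = πd⁴/32 = π(0.0597)⁴/32 = 1.247×10^-6 m⁴.
τ_max = T·r/J = 663.8 × 0.0299 / 1.247×10^-6 = 1.589×10^7 Pa.

15.9 MPa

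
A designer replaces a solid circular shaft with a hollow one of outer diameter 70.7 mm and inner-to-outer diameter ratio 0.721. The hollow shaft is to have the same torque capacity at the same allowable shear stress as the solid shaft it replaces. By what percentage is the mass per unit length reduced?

Equal τ_max and T ⇒ the solid shaft needs d_s³ = d_o³(1−k⁴), so d_s = 70.7·(1−0.721⁴)^(1/3) = 63.65 mm.
Area ratio A_h/A_s = d_o²(1−k²)/d_s² = (1−k²)/(1−k⁴)^(2/3) = 0.5924.
Mass saving = 1 − 0.5924 = 40.8 %.

40.8 %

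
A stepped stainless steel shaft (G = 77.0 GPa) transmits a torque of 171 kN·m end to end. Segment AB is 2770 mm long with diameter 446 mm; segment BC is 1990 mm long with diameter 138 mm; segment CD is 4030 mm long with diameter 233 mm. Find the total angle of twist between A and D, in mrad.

J_AB = π(0.446)⁴/32 = 3.88×10^-3 m⁴; J_BC = π(0.138)⁴/32 = 3.56×10^-5 m⁴; J_CD = π(0.233)⁴/32 = 2.89×10^-4 m⁴.
θ = (T/G)·Σ L_i/J_i = (171000/77.0×10⁹)·(2.77/3.88×10^-3 + 1.99/3.56×10^-5 + 4.03/2.89×10^-4) = 0.1566 rad.

157 mrad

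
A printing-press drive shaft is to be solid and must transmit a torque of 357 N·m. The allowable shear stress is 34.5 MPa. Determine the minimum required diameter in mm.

For a solid shaft τ_max = 16T/(πd³), so d = (16T/(π τ_allow))^(1/3) = (16·357.0/(π·3.45×10^7))^(1/3) = 0.03749 m.

37.5 mm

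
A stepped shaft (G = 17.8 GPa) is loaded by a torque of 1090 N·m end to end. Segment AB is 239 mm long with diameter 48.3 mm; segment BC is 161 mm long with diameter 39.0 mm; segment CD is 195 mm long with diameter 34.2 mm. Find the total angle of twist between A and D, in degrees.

9.15°

J_AB = π(0.0483)⁴/32 = 5.34×10^-7 m⁴; J_BC = π(0.0390)⁴/32 = 2.27×10^-7 m⁴; J_CD = π(0.0342)⁴/32 = 1.34×10^-7 m⁴.
θ = (T/G)·Σ L_i/J_i = (1090/17.8×10⁹)·(0.239/5.34×10^-7 + 0.161/2.27×10^-7 + 0.195/1.34×10^-7) = 0.1597 rad.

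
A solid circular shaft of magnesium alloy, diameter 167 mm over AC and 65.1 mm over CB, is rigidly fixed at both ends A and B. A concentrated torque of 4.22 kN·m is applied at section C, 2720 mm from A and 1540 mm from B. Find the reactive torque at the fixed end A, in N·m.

Compatibility: T_A·a/J_AC = T_B·b/J_CB with T_A + T_B = T₀.
J_AC = 7.64×10^-5 m⁴, J_CB = 1.76×10^-6 m⁴, so T_A = T₀·(J_AC/a)/((J_AC/a)+(J_CB/b)) = 4055 N·m, T_B = 165.4 N·m.

4050 N·m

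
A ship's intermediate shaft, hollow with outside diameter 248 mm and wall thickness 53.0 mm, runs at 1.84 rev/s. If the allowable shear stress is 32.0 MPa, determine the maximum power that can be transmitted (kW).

989 kW

J = π(d_o⁴ − d_i⁴)/32 = π(0.248⁴ − 0.142⁴)/32 = 3.315×10^-4 m⁴.
T_max = τ_allow·J/r = 3.20×10^7 × 3.315×10^-4 / 0.124 = 85540 N·m.
ω = 2π·1.84 = 11.56 rad/s, so P_max = T_max·ω = 9.889×10^5 W.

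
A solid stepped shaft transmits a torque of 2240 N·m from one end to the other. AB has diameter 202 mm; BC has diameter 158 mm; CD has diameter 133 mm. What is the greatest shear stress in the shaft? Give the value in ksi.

Under the same torque, τ_max = 16T/(πd³) is largest where d is smallest — segment CD (d = 133 mm).
τ_max = 16·2240/(π·(0.133)³) = 4.849×10^6 Pa.

0.703 ksi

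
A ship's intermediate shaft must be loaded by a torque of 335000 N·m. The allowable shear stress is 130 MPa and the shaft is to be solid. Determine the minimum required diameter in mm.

For a solid shaft τ_max = 16T/(πd³), so d = (16T/(π τ_allow))^(1/3) = (16·335000/(π·1.30×10^8))^(1/3) = 0.2359 m.

236 mm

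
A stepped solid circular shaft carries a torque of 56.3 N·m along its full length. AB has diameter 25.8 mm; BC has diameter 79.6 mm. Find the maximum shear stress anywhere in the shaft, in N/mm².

Under the same torque, τ_max = 16T/(πd³) is largest where d is smallest — segment AB (d = 25.8 mm).
τ_max = 16·56.30/(π·(0.0258)³) = 1.670×10^7 Pa.

16.7 N/mm²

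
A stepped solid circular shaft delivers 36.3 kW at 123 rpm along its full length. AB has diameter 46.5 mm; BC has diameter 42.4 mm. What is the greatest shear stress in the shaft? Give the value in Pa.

ω = 2π·123/60 = 12.88 rad/s, so T = P/ω = 36.3×10³ / 12.88 = 2818 N·m.
Under the same torque, τ_max = 16T/(πd³) is largest where d is smallest — segment BC (d = 42.4 mm).
τ_max = 16·2818/(π·(0.0424)³) = 1.883×10^8 Pa.

1.88e8 Pa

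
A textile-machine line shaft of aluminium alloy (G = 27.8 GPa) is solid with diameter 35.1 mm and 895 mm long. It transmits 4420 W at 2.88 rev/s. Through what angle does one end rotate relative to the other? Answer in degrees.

3.02°

ω = 2π·2.88 = 18.10 rad/s, so T = P/ω = 4420 / 18.10 = 244.3 N·m.
J = πd⁴/32 = π(0.0351)⁴/32 = 1.490×10^-7 m⁴.
θ = T·L/(G·J) = 244.3 × 0.895 / (27.8×10⁹ × 1.490×10^-7) = 0.05277 rad.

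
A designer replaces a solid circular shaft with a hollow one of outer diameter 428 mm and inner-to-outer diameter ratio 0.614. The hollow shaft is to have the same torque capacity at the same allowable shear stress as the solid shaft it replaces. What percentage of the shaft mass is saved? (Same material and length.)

Equal τ_max and T ⇒ the solid shaft needs d_s³ = d_o³(1−k⁴), so d_s = 428·(1−0.614⁴)^(1/3) = 406.7 mm.
Area ratio A_h/A_s = d_o²(1−k²)/d_s² = (1−k²)/(1−k⁴)^(2/3) = 0.6900.
Mass saving = 1 − 0.6900 = 31.0 %.

31.0 %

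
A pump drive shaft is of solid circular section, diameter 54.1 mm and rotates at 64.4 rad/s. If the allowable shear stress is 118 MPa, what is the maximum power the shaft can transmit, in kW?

236 kW

J = πd⁴/32 = π(0.0541)⁴/32 = 8.410×10^-7 m⁴.
T_max = τ_allow·J/r = 1.18×10^8 × 8.410×10^-7 / 0.0271 = 3669 N·m.
ω = 64.4 rad/s, so P_max = T_max·ω = 2.363×10^5 W.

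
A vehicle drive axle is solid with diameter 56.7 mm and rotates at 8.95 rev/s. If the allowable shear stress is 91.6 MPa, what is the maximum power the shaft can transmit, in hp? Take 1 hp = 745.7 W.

J = πd⁴/32 = π(0.0567)⁴/32 = 1.015×10^-6 m⁴.
T_max = τ_allow·J/r = 9.16×10^7 × 1.015×10^-6 / 0.0284 = 3278 N·m.
ω = 2π·8.95 = 56.23 rad/s, so P_max = T_max·ω = 1.844×10^5 W.

247 hp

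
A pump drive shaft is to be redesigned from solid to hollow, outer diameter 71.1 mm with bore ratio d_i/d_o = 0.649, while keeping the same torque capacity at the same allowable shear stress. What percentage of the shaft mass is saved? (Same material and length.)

Equal τ_max and T ⇒ the solid shaft needs d_s³ = d_o³(1−k⁴), so d_s = 71.1·(1−0.649⁴)^(1/3) = 66.62 mm.
Area ratio A_h/A_s = d_o²(1−k²)/d_s² = (1−k²)/(1−k⁴)^(2/3) = 0.6593.
Mass saving = 1 − 0.6593 = 34.1 %.

34.1 %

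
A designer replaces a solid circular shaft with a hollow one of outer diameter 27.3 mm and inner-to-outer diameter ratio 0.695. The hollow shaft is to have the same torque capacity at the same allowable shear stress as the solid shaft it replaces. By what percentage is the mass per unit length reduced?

38.3 %

Equal τ_max and T ⇒ the solid shaft needs d_s³ = d_o³(1−k⁴), so d_s = 27.3·(1−0.695⁴)^(1/3) = 24.99 mm.
Area ratio A_h/A_s = d_o²(1−k²)/d_s² = (1−k²)/(1−k⁴)^(2/3) = 0.6172.
Mass saving = 1 − 0.6172 = 38.3 %.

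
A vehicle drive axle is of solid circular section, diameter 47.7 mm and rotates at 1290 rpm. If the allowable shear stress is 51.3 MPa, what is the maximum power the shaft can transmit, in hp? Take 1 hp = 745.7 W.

198 hp

J = πd⁴/32 = π(0.0477)⁴/32 = 5.082×10^-7 m⁴.
T_max = τ_allow·J/r = 5.13×10^7 × 5.082×10^-7 / 0.0239 = 1093 N·m.
ω = 2π·1290/60 = 135.1 rad/s, so P_max = T_max·ω = 1.477×10^5 W.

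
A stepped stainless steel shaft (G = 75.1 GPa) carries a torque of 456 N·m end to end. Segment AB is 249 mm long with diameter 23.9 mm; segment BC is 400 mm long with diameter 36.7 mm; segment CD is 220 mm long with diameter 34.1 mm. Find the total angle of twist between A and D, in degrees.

J_AB = π(0.0239)⁴/32 = 3.20×10^-8 m⁴; J_BC = π(0.0367)⁴/32 = 1.78×10^-7 m⁴; J_CD = π(0.0341)⁴/32 = 1.33×10^-7 m⁴.
θ = (T/G)·Σ L_i/J_i = (456.0/75.1×10⁹)·(0.249/3.20×10^-8 + 0.400/1.78×10^-7 + 0.220/1.33×10^-7) = 0.07090 rad.

4.06°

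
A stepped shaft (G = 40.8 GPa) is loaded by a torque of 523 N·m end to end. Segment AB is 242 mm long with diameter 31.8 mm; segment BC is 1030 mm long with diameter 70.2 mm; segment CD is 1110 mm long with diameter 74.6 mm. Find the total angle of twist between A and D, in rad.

0.0411 rad

J_AB = π(0.0318)⁴/32 = 1.00×10^-7 m⁴; J_BC = π(0.0702)⁴/32 = 2.38×10^-6 m⁴; J_CD = π(0.0746)⁴/32 = 3.04×10^-6 m⁴.
θ = (T/G)·Σ L_i/J_i = (523.0/40.8×10⁹)·(0.242/1.00×10^-7 + 1.03/2.38×10^-6 + 1.11/3.04×10^-6) = 0.04112 rad.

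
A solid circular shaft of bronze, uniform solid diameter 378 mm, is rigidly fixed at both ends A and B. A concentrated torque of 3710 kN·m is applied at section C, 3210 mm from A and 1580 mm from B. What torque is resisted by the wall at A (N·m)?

With uniform GJ and both ends fixed, compatibility θ_AC = θ_CB gives T_A·a = T_B·b, together with T_A + T_B = T₀.
T_A = T₀·b/(a+b) = 3.710e6·1580/4790 = 1.224e6 N·m; T_B = 2.486e6 N·m.

1.22e6 N·m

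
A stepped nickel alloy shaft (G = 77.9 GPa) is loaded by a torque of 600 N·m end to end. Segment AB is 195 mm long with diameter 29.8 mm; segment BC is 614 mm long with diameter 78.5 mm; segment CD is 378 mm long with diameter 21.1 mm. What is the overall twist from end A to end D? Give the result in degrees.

9.76°

J_AB = π(0.0298)⁴/32 = 7.74×10^-8 m⁴; J_BC = π(0.0785)⁴/32 = 3.73×10^-6 m⁴; J_CD = π(0.0211)⁴/32 = 1.95×10^-8 m⁴.
θ = (T/G)·Σ L_i/J_i = (600.0/77.9×10⁹)·(0.195/7.74×10^-8 + 0.614/3.73×10^-6 + 0.378/1.95×10^-8) = 0.1703 rad.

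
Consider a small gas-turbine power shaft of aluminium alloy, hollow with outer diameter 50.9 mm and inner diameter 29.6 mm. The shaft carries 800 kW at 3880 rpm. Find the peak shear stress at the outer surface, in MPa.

85.9 MPa

ω = 2π·3880/60 = 406.3 rad/s, so T = P/ω = 800×10³ / 406.3 = 1969 N·m.
J = π(d_o⁴ − d_i⁴)/32 = π(0.0509⁴ − 0.0296⁴)/32 = 5.836×10^-7 m⁴.
τ_max = T·r/J = 1969 × 0.0255 / 5.836×10^-7 = 8.586×10^7 Pa.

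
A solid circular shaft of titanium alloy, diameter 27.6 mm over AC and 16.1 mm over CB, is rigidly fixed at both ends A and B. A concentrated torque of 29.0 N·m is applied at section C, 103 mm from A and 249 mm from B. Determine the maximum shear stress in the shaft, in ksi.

Compatibility: T_A·a/J_AC = T_B·b/J_CB with T_A + T_B = T₀.
J_AC = 5.70×10^-8 m⁴, J_CB = 6.60×10^-9 m⁴, so T_A = T₀·(J_AC/a)/((J_AC/a)+(J_CB/b)) = 27.67 N·m, T_B = 1.326 N·m.
τ in each portion: τ_AC = 6.70×10^6 Pa, τ_CB = 1.62×10^6 Pa; maximum is in AC.
τ_max = T_AC·r/J = 27.67·0.0138/5.70×10^-8 = 6.704×10^6 Pa.

0.972 ksi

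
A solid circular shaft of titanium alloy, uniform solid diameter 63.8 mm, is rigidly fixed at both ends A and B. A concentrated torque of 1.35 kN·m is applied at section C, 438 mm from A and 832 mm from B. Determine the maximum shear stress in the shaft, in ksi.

2.52 ksi

With uniform GJ and both ends fixed, compatibility θ_AC = θ_CB gives T_A·a = T_B·b, together with T_A + T_B = T₀.
T_A = T₀·b/(a+b) = 1350·832/1270 = 884.4 N·m; T_B = 465.6 N·m.
τ in each portion: τ_AC = 1.73×10^7 Pa, τ_CB = 9.13×10^6 Pa; maximum is in AC.
τ_max = T_AC·r/J = 884.4·0.0319/1.63×10^-6 = 1.734×10^7 Pa.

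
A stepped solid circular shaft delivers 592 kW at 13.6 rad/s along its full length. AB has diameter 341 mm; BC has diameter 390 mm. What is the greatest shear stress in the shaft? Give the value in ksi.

ω = 13.6 rad/s, so T = P/ω = 592×10³ / 13.60 = 43530 N·m.
Under the same torque, τ_max = 16T/(πd³) is largest where d is smallest — segment AB (d = 341 mm).
τ_max = 16·43530/(π·(0.341)³) = 5.591×10^6 Pa.

0.811 ksi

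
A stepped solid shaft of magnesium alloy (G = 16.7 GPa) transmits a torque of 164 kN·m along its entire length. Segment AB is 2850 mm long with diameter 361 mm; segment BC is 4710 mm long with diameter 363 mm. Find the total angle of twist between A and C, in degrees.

J_AB = π(0.361)⁴/32 = 1.67×10^-3 m⁴; J_BC = π(0.363)⁴/32 = 1.70×10^-3 m⁴.
θ = (T/G)·Σ L_i/J_i = (164000/16.7×10⁹)·(2.85/1.67×10^-3 + 4.71/1.70×10^-3) = 0.04392 rad.

2.52°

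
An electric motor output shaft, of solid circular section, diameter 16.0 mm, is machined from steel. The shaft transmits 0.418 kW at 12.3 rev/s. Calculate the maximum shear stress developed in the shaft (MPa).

ω = 2π·12.3 = 77.28 rad/s, so T = P/ω = 0.418×10³ / 77.28 = 5.409 N·m.
J = πd⁴/32 = π(0.0160)⁴/32 = 6.434×10^-9 m⁴.
τ_max = T·r/J = 5.409 × 0.00800 / 6.434×10^-9 = 6.725×10^6 Pa.

6.73 MPa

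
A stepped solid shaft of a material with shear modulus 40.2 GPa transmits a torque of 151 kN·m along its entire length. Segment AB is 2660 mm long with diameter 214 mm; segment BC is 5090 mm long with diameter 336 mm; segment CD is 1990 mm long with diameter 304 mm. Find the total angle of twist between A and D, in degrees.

J_AB = π(0.214)⁴/32 = 2.06×10^-4 m⁴; J_BC = π(0.336)⁴/32 = 1.25×10^-3 m⁴; J_CD = π(0.304)⁴/32 = 8.38×10^-4 m⁴.
θ = (T/G)·Σ L_i/J_i = (151000/40.2×10⁹)·(2.66/2.06×10^-4 + 5.09/1.25×10^-3 + 1.99/8.38×10^-4) = 0.07272 rad.

4.17°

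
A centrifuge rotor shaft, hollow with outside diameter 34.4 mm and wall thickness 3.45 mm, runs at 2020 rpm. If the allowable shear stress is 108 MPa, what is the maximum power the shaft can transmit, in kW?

108 kW

J = π(d_o⁴ − d_i⁴)/32 = π(0.0344⁴ − 0.0275⁴)/32 = 8.133×10^-8 m⁴.
T_max = τ_allow·J/r = 1.08×10^8 × 8.133×10^-8 / 0.0172 = 510.7 N·m.
ω = 2π·2020/60 = 211.5 rad/s, so P_max = T_max·ω = 1.080×10^5 W.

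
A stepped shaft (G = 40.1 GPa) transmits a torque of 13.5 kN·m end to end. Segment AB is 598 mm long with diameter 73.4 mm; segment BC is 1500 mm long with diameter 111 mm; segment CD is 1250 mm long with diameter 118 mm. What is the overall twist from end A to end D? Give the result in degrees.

J_AB = π(0.0734)⁴/32 = 2.85×10^-6 m⁴; J_BC = π(0.111)⁴/32 = 1.49×10^-5 m⁴; J_CD = π(0.118)⁴/32 = 1.90×10^-5 m⁴.
θ = (T/G)·Σ L_i/J_i = (13500/40.1×10⁹)·(0.598/2.85×10^-6 + 1.50/1.49×10^-5 + 1.25/1.90×10^-5) = 0.1266 rad.

7.26°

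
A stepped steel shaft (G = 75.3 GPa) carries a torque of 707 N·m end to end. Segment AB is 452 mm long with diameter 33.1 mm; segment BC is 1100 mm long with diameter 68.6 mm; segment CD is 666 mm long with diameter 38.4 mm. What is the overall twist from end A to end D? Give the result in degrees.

4.01°

J_AB = π(0.0331)⁴/32 = 1.18×10^-7 m⁴; J_BC = π(0.0686)⁴/32 = 2.17×10^-6 m⁴; J_CD = π(0.0384)⁴/32 = 2.13×10^-7 m⁴.
θ = (T/G)·Σ L_i/J_i = (707.0/75.3×10⁹)·(0.452/1.18×10^-7 + 1.10/2.17×10^-6 + 0.666/2.13×10^-7) = 0.07006 rad.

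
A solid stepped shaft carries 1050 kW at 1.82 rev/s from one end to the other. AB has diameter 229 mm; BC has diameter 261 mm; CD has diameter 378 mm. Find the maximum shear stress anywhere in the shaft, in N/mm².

38.9 N/mm²

ω = 2π·1.82 = 11.44 rad/s, so T = P/ω = 1050×10³ / 11.44 = 91820 N·m.
Under the same torque, τ_max = 16T/(πd³) is largest where d is smallest — segment AB (d = 229 mm).
τ_max = 16·91820/(π·(0.229)³) = 3.894×10^7 Pa.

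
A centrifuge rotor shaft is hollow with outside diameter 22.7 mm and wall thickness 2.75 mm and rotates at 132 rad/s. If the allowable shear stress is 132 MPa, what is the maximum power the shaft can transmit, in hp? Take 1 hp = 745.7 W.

J = π(d_o⁴ − d_i⁴)/32 = π(0.0227⁴ − 0.0172⁴)/32 = 1.748×10^-8 m⁴.
T_max = τ_allow·J/r = 1.32×10^8 × 1.748×10^-8 / 0.0113 = 203.2 N·m.
ω = 132 rad/s, so P_max = T_max·ω = 2.683×10^4 W.

36.0 hp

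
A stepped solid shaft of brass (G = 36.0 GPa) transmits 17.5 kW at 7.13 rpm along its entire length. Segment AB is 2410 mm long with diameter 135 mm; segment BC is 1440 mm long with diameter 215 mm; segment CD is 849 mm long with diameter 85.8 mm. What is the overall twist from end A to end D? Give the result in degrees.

ω = 2π·7.13/60 = 0.7467 rad/s, so T = P/ω = 17.5×10³ / 0.7467 = 23440 N·m.
J_AB = π(0.135)⁴/32 = 3.26×10^-5 m⁴; J_BC = π(0.215)⁴/32 = 2.10×10^-4 m⁴; J_CD = π(0.0858)⁴/32 = 5.32×10^-6 m⁴.
θ = (T/G)·Σ L_i/J_i = (23440/36.0×10⁹)·(2.41/3.26×10^-5 + 1.44/2.10×10^-4 + 0.849/5.32×10^-6) = 0.1565 rad.

8.97°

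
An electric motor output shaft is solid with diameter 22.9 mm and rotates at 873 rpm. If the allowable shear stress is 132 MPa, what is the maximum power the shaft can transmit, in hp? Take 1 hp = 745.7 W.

38.2 hp

J = πd⁴/32 = π(0.0229)⁴/32 = 2.700×10^-8 m⁴.
T_max = τ_allow·J/r = 1.32×10^8 × 2.700×10^-8 / 0.0115 = 311.3 N·m.
ω = 2π·873/60 = 91.42 rad/s, so P_max = T_max·ω = 2.845×10^4 W.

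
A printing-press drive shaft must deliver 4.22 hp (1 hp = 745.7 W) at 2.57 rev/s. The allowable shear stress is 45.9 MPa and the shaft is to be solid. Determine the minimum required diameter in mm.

27.9 mm

ω = 2π·2.57 = 16.15 rad/s, so T = P/ω = 4.22×745.7 / 16.15 = 194.9 N·m.
For a solid shaft τ_max = 16T/(πd³), so d = (16T/(π τ_allow))^(1/3) = (16·194.9/(π·4.59×10^7))^(1/3) = 0.02786 m.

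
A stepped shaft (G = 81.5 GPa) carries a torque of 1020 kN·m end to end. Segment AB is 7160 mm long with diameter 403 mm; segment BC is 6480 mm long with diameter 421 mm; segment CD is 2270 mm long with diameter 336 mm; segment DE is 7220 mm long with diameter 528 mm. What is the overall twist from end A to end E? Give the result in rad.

0.0954 rad

J_AB = π(0.403)⁴/32 = 2.59×10^-3 m⁴; J_BC = π(0.421)⁴/32 = 3.08×10^-3 m⁴; J_CD = π(0.336)⁴/32 = 1.25×10^-3 m⁴; J_DE = π(0.528)⁴/32 = 7.63×10^-3 m⁴.
θ = (T/G)·Σ L_i/J_i = (1.020e6/81.5×10⁹)·(7.16/2.59×10^-3 + 6.48/3.08×10^-3 + 2.27/1.25×10^-3 + 7.22/7.63×10^-3) = 0.09545 rad.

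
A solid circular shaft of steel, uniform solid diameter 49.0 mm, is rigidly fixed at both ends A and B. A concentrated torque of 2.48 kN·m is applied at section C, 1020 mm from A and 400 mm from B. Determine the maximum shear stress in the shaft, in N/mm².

77.1 N/mm²

With uniform GJ and both ends fixed, compatibility θ_AC = θ_CB gives T_A·a = T_B·b, together with T_A + T_B = T₀.
T_A = T₀·b/(a+b) = 2480·400/1420 = 698.6 N·m; T_B = 1781 N·m.
τ in each portion: τ_AC = 3.02×10^7 Pa, τ_CB = 7.71×10^7 Pa; maximum is in CB.
τ_max = T_CB·r/J = 1781·0.0245/5.66×10^-7 = 7.712×10^7 Pa.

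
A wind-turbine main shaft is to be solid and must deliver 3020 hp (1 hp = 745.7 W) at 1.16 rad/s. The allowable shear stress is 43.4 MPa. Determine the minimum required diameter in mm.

611 mm

ω = 1.16 rad/s, so T = P/ω = 3020×745.7 / 1.160 = 1.941e6 N·m.
For a solid shaft τ_max = 16T/(πd³), so d = (16T/(π τ_allow))^(1/3) = (16·1.941e6/(π·4.34×10^7))^(1/3) = 0.6108 m.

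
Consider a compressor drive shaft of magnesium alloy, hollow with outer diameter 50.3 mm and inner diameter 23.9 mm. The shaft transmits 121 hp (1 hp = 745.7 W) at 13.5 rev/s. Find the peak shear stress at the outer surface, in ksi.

ω = 2π·13.5 = 84.82 rad/s, so T = P/ω = 121×745.7 / 84.82 = 1064 N·m.
J = π(d_o⁴ − d_i⁴)/32 = π(0.0503⁴ − 0.0239⁴)/32 = 5.964×10^-7 m⁴.
τ_max = T·r/J = 1064 × 0.0251 / 5.964×10^-7 = 4.486×10^7 Pa.

6.51 ksi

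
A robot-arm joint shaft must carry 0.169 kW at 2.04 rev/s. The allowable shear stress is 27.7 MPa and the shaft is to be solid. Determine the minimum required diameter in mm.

ω = 2π·2.04 = 12.82 rad/s, so T = P/ω = 0.169×10³ / 12.82 = 13.18 N·m.
For a solid shaft τ_max = 16T/(πd³), so d = (16T/(π τ_allow))^(1/3) = (16·13.18/(π·2.77×10^7))^(1/3) = 0.01343 m.

13.4 mm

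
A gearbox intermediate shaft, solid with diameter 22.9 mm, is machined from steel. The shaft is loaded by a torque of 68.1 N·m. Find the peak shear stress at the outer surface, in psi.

J = πd⁴/32 = π(0.0229)⁴/32 = 2.700×10^-8 m⁴.
τ_max = T·r/J = 68.10 × 0.0115 / 2.700×10^-8 = 2.888×10^7 Pa.

4190 psi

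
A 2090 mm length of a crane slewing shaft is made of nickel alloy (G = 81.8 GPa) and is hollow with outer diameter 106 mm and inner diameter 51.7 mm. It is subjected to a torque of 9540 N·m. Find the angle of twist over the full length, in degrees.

1.19°

J = π(d_o⁴ − d_i⁴)/32 = π(0.106⁴ − 0.0517⁴)/32 = 1.169×10^-5 m⁴.
θ = T·L/(G·J) = 9540 × 2.09 / (81.8×10⁹ × 1.169×10^-5) = 0.02085 rad.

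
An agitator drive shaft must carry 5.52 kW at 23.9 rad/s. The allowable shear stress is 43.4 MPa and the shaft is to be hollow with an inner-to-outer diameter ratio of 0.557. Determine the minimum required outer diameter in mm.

ω = 23.9 rad/s, so T = P/ω = 5.52×10³ / 23.90 = 231.0 N·m.
For a hollow shaft with d_i/d_o = 0.557: τ_max = 16T/(π d_o³ (1−k⁴)), so d_o = [16T/(π τ_allow (1−k⁴))]^(1/3) = [16·231.0/(π·4.34×10^7·0.9037)]^(1/3) = 0.03107 m.

31.1 mm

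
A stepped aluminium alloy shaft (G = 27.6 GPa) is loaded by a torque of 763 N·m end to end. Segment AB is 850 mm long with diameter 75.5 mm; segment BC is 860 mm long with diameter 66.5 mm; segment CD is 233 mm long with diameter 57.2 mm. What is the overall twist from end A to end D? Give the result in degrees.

1.48°

J_AB = π(0.0755)⁴/32 = 3.19×10^-6 m⁴; J_BC = π(0.0665)⁴/32 = 1.92×10^-6 m⁴; J_CD = π(0.0572)⁴/32 = 1.05×10^-6 m⁴.
θ = (T/G)·Σ L_i/J_i = (763.0/27.6×10⁹)·(0.850/3.19×10^-6 + 0.860/1.92×10^-6 + 0.233/1.05×10^-6) = 0.02588 rad.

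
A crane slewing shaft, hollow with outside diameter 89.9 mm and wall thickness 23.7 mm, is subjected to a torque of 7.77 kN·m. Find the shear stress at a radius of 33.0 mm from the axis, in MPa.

42.1 MPa

J = π(d_o⁴ − d_i⁴)/32 = π(0.0899⁴ − 0.0425⁴)/32 = 6.092×10^-6 m⁴.
Shear stress varies linearly with radius: τ = T·r/J = 7770 × 0.0330 / 6.092×10^-6 = 4.209×10^7 Pa.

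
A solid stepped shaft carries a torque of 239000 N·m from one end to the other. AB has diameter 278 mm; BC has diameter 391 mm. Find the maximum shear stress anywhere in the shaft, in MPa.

Under the same torque, τ_max = 16T/(πd³) is largest where d is smallest — segment AB (d = 278 mm).
τ_max = 16·239000/(π·(0.278)³) = 5.665×10^7 Pa.

56.7 MPa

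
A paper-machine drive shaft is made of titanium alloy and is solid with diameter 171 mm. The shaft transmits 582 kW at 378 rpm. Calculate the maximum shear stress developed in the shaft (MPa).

ω = 2π·378/60 = 39.58 rad/s, so T = P/ω = 582×10³ / 39.58 = 14700 N·m.
J = πd⁴/32 = π(0.171)⁴/32 = 8.394×10^-5 m⁴.
τ_max = T·r/J = 14700 × 0.0855 / 8.394×10^-5 = 1.498×10^7 Pa.

15.0 MPa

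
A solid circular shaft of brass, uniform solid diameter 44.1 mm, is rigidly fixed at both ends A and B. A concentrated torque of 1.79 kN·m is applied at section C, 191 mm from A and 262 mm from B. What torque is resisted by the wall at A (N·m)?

1040 N·m

With uniform GJ and both ends fixed, compatibility θ_AC = θ_CB gives T_A·a = T_B·b, together with T_A + T_B = T₀.
T_A = T₀·b/(a+b) = 1790·262/453.0 = 1035 N·m; T_B = 754.7 N·m.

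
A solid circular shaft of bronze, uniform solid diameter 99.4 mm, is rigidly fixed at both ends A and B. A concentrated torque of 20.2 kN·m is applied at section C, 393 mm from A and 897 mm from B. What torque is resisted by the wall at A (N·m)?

With uniform GJ and both ends fixed, compatibility θ_AC = θ_CB gives T_A·a = T_B·b, together with T_A + T_B = T₀.
T_A = T₀·b/(a+b) = 20200·897/1290 = 14050 N·m; T_B = 6154 N·m.

14000 N·m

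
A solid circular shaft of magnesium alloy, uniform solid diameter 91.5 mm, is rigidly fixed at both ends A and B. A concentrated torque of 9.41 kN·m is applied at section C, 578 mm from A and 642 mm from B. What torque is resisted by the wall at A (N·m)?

4950 N·m

With uniform GJ and both ends fixed, compatibility θ_AC = θ_CB gives T_A·a = T_B·b, together with T_A + T_B = T₀.
T_A = T₀·b/(a+b) = 9410·642/1220 = 4952 N·m; T_B = 4458 N·m.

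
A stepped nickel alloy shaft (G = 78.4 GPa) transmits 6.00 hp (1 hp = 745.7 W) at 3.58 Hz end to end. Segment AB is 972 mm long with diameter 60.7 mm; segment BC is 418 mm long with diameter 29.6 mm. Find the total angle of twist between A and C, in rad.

ω = 2π·3.58 = 22.49 rad/s, so T = P/ω = 6.00×745.7 / 22.49 = 198.9 N·m.
J_AB = π(0.0607)⁴/32 = 1.33×10^-6 m⁴; J_BC = π(0.0296)⁴/32 = 7.54×10^-8 m⁴.
θ = (T/G)·Σ L_i/J_i = (198.9/78.4×10⁹)·(0.972/1.33×10^-6 + 0.418/7.54×10^-8) = 0.01592 rad.

0.0159 rad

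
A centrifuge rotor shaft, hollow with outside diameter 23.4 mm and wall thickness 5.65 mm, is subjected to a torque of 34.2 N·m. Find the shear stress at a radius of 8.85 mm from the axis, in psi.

J = π(d_o⁴ − d_i⁴)/32 = π(0.0234⁴ − 0.0121⁴)/32 = 2.733×10^-8 m⁴.
Shear stress varies linearly with radius: τ = T·r/J = 34.20 × 0.00885 / 2.733×10^-8 = 1.107×10^7 Pa.

1610 psi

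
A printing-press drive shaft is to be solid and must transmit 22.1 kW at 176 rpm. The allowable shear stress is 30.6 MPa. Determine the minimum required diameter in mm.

ω = 2π·176/60 = 18.43 rad/s, so T = P/ω = 22.1×10³ / 18.43 = 1199 N·m.
For a solid shaft τ_max = 16T/(πd³), so d = (16T/(π τ_allow))^(1/3) = (16·1199/(π·3.06×10^7))^(1/3) = 0.05844 m.

58.4 mm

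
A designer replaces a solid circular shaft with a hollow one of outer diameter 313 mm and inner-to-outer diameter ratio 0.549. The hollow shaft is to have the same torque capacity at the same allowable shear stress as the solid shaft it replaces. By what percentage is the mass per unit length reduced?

Equal τ_max and T ⇒ the solid shaft needs d_s³ = d_o³(1−k⁴), so d_s = 313·(1−0.549⁴)^(1/3) = 303.2 mm.
Area ratio A_h/A_s = d_o²(1−k²)/d_s² = (1−k²)/(1−k⁴)^(2/3) = 0.7444.
Mass saving = 1 − 0.7444 = 25.6 %.

25.6 %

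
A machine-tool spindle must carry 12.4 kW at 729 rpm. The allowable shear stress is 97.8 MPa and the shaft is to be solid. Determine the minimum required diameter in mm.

ω = 2π·729/60 = 76.34 rad/s, so T = P/ω = 12.4×10³ / 76.34 = 162.4 N·m.
For a solid shaft τ_max = 16T/(πd³), so d = (16T/(π τ_allow))^(1/3) = (16·162.4/(π·9.78×10^7))^(1/3) = 0.02038 m.

20.4 mm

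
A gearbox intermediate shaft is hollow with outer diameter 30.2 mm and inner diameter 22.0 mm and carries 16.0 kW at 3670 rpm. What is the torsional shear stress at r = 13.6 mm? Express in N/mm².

ω = 2π·3670/60 = 384.3 rad/s, so T = P/ω = 16.0×10³ / 384.3 = 41.63 N·m.
J = π(d_o⁴ − d_i⁴)/32 = π(0.0302⁴ − 0.0220⁴)/32 = 5.867×10^-8 m⁴.
Shear stress varies linearly with radius: τ = T·r/J = 41.63 × 0.0136 / 5.867×10^-8 = 9.651×10^6 Pa.

9.65 N/mm²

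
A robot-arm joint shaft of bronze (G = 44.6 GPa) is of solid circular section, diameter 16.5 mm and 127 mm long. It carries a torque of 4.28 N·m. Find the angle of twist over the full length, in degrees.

J = πd⁴/32 = π(0.0165)⁴/32 = 7.277×10^-9 m⁴.
θ = T·L/(G·J) = 4.280 × 0.127 / (44.6×10⁹ × 7.277×10^-9) = 1.675×10^-3 rad.

0.0960°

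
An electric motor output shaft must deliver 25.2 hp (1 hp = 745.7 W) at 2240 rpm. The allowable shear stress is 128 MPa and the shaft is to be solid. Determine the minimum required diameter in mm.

14.7 mm

ω = 2π·2240/60 = 234.6 rad/s, so T = P/ω = 25.2×745.7 / 234.6 = 80.11 N·m.
For a solid shaft τ_max = 16T/(πd³), so d = (16T/(π τ_allow))^(1/3) = (16·80.11/(π·1.28×10^8))^(1/3) = 0.01472 m.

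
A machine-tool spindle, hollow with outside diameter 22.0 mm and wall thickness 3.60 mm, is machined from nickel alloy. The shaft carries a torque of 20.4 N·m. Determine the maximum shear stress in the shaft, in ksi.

J = π(d_o⁴ − d_i⁴)/32 = π(0.0220⁴ − 0.0148⁴)/32 = 1.829×10^-8 m⁴.
τ_max = T·r/J = 20.40 × 0.0110 / 1.829×10^-8 = 1.227×10^7 Pa.

1.78 ksi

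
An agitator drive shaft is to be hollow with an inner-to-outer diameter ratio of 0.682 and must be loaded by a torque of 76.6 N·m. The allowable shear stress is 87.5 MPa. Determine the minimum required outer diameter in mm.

For a hollow shaft with d_i/d_o = 0.682: τ_max = 16T/(π d_o³ (1−k⁴)), so d_o = [16T/(π τ_allow (1−k⁴))]^(1/3) = [16·76.60/(π·8.75×10^7·0.7837)]^(1/3) = 0.01785 m.

17.9 mm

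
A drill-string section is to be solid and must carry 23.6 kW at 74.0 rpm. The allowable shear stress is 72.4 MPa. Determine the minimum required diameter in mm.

59.8 mm

ω = 2π·74.0/60 = 7.749 rad/s, so T = P/ω = 23.6×10³ / 7.749 = 3045 N·m.
For a solid shaft τ_max = 16T/(πd³), so d = (16T/(π τ_allow))^(1/3) = (16·3045/(π·7.24×10^7))^(1/3) = 0.05984 m.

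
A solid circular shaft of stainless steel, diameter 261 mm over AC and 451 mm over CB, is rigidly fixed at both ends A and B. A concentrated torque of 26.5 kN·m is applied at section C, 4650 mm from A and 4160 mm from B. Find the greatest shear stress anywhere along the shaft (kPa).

Compatibility: T_A·a/J_AC = T_B·b/J_CB with T_A + T_B = T₀.
J_AC = 4.56×10^-4 m⁴, J_CB = 4.06×10^-3 m⁴, so T_A = T₀·(J_AC/a)/((J_AC/a)+(J_CB/b)) = 2417 N·m, T_B = 24080 N·m.
τ in each portion: τ_AC = 6.92×10^5 Pa, τ_CB = 1.34×10^6 Pa; maximum is in CB.
τ_max = T_CB·r/J = 24080·0.226/4.06×10^-3 = 1.337×10^6 Pa.

1340 kPa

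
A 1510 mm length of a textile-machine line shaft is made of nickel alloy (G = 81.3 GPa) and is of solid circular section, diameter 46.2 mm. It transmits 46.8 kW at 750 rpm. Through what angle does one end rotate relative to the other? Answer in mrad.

24.7 mrad

ω = 2π·750/60 = 78.54 rad/s, so T = P/ω = 46.8×10³ / 78.54 = 595.9 N·m.
J = πd⁴/32 = π(0.0462)⁴/32 = 4.473×10^-7 m⁴.
θ = T·L/(G·J) = 595.9 × 1.51 / (81.3×10⁹ × 4.473×10^-7) = 0.02474 rad.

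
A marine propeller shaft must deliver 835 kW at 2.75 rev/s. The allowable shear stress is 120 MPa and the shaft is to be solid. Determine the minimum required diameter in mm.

127 mm

ω = 2π·2.75 = 17.28 rad/s, so T = P/ω = 835×10³ / 17.28 = 48330 N·m.
For a solid shaft τ_max = 16T/(πd³), so d = (16T/(π τ_allow))^(1/3) = (16·48330/(π·1.20×10^8))^(1/3) = 0.1271 m.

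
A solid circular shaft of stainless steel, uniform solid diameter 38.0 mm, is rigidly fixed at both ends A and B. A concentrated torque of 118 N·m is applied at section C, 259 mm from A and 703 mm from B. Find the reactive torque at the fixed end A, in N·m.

With uniform GJ and both ends fixed, compatibility θ_AC = θ_CB gives T_A·a = T_B·b, together with T_A + T_B = T₀.
T_A = T₀·b/(a+b) = 118.0·703/962.0 = 86.23 N·m; T_B = 31.77 N·m.

86.2 N·m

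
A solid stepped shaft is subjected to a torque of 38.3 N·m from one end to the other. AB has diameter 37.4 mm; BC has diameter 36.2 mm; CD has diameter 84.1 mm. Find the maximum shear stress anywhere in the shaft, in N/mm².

Under the same torque, τ_max = 16T/(πd³) is largest where d is smallest — segment BC (d = 36.2 mm).
τ_max = 16·38.30/(π·(0.0362)³) = 4.112×10^6 Pa.

4.11 N/mm²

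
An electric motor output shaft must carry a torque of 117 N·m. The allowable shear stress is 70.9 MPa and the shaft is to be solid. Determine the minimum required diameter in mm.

20.3 mm

For a solid shaft τ_max = 16T/(πd³), so d = (16T/(π τ_allow))^(1/3) = (16·117.0/(π·7.09×10^7))^(1/3) = 0.02033 m.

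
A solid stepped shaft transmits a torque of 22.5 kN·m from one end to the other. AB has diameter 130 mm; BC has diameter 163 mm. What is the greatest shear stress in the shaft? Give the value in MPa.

Under the same torque, τ_max = 16T/(πd³) is largest where d is smallest — segment AB (d = 130 mm).
τ_max = 16·22500/(π·(0.130)³) = 5.216×10^7 Pa.

52.2 MPa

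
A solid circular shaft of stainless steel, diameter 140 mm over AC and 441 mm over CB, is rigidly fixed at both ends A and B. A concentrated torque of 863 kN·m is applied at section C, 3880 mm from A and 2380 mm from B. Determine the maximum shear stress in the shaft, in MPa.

Compatibility: T_A·a/J_AC = T_B·b/J_CB with T_A + T_B = T₀.
J_AC = 3.77×10^-5 m⁴, J_CB = 3.71×10^-3 m⁴, so T_A = T₀·(J_AC/a)/((J_AC/a)+(J_CB/b)) = 5343 N·m, T_B = 857700 N·m.
τ in each portion: τ_AC = 9.92×10^6 Pa, τ_CB = 5.09×10^7 Pa; maximum is in CB.
τ_max = T_CB·r/J = 857700·0.221/3.71×10^-3 = 5.093×10^7 Pa.

50.9 MPa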